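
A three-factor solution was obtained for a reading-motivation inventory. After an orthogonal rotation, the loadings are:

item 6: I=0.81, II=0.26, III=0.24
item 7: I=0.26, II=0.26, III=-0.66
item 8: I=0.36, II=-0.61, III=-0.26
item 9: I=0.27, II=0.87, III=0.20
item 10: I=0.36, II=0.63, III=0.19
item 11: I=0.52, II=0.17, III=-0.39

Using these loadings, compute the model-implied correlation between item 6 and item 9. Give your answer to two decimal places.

r̂ = Σ λ_i·λ_j across factors = (0.81)(0.27) + (0.26)(0.87) + (0.24)(0.20)
  = +0.2187 +0.2262 +0.0480 = 0.4929

0.49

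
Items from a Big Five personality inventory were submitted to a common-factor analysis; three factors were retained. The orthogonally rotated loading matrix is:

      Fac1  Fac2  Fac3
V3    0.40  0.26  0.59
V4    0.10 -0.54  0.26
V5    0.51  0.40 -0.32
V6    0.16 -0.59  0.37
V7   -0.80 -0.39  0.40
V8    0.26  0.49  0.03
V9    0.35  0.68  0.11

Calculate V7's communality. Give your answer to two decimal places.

h² = (-0.80)² + (-0.39)² + 0.40² = 0.6400 + 0.1521 + 0.1600 = 0.9521

0.95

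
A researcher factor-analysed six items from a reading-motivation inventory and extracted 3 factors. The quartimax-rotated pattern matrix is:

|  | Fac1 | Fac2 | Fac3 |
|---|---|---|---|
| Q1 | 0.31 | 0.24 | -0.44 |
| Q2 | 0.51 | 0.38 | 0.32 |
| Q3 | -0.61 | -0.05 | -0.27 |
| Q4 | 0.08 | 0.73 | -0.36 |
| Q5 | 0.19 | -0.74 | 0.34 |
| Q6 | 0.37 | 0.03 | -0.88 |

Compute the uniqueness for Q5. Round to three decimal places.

0.301

h² = 0.19² + (-0.74)² + 0.34² = 0.0361 + 0.5476 + 0.1156 = 0.6993
Uniqueness u² = 1 − h² = 1 − 0.6993 = 0.3007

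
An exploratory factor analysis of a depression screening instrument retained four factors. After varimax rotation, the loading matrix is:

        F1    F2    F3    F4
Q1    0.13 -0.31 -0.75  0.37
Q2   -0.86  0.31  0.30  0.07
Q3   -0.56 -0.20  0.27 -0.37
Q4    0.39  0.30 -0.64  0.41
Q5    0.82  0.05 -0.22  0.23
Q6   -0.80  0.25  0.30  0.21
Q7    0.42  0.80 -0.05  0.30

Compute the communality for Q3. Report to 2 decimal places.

0.56

h² = (-0.56)² + (-0.20)² + 0.27² + (-0.37)² = 0.3136 + 0.0400 + 0.0729 + 0.1369 = 0.5634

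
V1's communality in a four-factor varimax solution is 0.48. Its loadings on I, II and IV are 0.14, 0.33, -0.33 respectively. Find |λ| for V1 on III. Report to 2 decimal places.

Under orthogonal rotation h² = Σλ², so λ_III² = h² − (0.2374) = 0.48 − 0.2374 = 0.2426.
|λ| = √0.2426 = 0.4925.

0.49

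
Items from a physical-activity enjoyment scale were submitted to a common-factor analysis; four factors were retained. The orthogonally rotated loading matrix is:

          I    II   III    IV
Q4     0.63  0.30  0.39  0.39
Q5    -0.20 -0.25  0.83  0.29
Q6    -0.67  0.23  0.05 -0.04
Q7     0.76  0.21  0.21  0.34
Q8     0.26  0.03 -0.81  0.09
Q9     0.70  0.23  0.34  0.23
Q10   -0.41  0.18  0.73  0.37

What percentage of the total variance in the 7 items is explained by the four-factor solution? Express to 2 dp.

75.26%

SS loadings by factor: 2.1891, 0.3357, 2.1922, 0.5513; total = 5.2683.
Total variance with 7 standardized items is 7, so the solution explains 5.2683/7 = 0.7526 = 75.26%.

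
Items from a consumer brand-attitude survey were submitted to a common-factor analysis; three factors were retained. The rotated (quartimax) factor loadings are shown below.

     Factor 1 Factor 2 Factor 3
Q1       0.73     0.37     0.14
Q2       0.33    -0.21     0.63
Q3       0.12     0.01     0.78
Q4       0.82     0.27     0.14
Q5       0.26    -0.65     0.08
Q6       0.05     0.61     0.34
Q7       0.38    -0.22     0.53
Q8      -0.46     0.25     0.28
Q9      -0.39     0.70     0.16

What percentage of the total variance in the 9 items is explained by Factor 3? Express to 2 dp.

17.24%

SS loadings for Factor 3 = 0.14² + 0.63² + 0.78² + 0.14² + 0.08² + 0.34² + 0.53² + 0.28² + 0.16² = 1.5514
With 9 standardized items, total variance = 9. Proportion = 1.5514/9 = 0.1724 → 17.24%.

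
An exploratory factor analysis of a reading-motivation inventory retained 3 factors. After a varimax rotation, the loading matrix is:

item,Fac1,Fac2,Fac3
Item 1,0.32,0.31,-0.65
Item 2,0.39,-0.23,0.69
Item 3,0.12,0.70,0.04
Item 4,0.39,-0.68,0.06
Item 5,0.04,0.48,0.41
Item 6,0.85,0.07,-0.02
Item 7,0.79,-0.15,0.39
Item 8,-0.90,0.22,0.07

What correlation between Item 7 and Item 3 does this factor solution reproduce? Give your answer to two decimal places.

r̂ = Σ λ_i·λ_j across factors = (0.79)(0.12) + (-0.15)(0.70) + (0.39)(0.04)
  = +0.0948 -0.1050 +0.0156 = 0.0054

0.01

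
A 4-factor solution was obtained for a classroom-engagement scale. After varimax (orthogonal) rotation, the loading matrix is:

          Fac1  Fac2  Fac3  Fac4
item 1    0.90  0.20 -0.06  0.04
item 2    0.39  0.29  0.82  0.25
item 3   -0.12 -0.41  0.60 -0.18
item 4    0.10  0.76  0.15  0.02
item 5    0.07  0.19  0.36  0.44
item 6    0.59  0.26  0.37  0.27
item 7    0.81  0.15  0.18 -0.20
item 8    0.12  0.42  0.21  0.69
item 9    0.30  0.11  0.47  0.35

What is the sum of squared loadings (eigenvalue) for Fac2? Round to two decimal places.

1.18

SS loadings for Fac2 = 0.20² + 0.29² + (-0.41)² + 0.76² + 0.19² + 0.26² + 0.15² + 0.42² + 0.11² = 0.0400 + 0.0841 + 0.1681 + 0.5776 + 0.0361 + 0.0676 + 0.0225 + 0.1764 + 0.0121 = 1.1845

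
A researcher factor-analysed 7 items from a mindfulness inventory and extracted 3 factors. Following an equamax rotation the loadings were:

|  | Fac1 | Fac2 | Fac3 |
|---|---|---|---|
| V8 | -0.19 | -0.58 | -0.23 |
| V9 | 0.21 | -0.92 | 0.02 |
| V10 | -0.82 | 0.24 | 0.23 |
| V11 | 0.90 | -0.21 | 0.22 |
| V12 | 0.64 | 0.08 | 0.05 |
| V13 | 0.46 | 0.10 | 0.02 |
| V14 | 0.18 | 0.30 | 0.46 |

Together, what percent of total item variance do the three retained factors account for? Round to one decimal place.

Communalities: 0.4254, 0.8909, 0.7829, 0.9025, 0.4185, 0.2220, 0.3340; Σh² = 3.9762.
Total variance with 7 standardized items is 7, so the solution explains 3.9762/7 = 0.5680 = 56.80%.

56.8%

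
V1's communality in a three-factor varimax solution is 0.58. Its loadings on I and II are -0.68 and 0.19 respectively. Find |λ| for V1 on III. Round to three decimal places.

0.285

Under orthogonal rotation h² = Σλ², so λ_III² = h² − (0.4985) = 0.58 − 0.4985 = 0.0815.
|λ| = √0.0815 = 0.2855.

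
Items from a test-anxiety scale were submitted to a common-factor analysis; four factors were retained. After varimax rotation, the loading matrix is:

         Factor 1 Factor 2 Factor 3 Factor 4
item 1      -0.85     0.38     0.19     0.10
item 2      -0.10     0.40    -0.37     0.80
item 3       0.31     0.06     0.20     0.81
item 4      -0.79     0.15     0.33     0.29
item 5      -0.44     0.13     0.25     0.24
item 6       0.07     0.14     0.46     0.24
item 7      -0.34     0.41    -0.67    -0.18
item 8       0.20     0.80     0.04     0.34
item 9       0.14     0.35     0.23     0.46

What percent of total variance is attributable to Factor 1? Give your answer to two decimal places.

SS loadings for Factor 1 = (-0.85)² + (-0.10)² + 0.31² + (-0.79)² + (-0.44)² + 0.07² + (-0.34)² + 0.20² + 0.14² = 1.8264
With 9 standardized items, total variance = 9. Proportion = 1.8264/9 = 0.2029 → 20.29%.

20.29%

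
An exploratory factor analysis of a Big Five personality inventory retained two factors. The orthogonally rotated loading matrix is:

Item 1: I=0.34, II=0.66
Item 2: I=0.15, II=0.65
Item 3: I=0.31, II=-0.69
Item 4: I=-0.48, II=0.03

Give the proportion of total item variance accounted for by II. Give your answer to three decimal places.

0.334

SS loadings for II = 0.66² + 0.65² + (-0.69)² + 0.03² = 1.3351
Proportion of variance = 1.3351 / 4 = 0.3338.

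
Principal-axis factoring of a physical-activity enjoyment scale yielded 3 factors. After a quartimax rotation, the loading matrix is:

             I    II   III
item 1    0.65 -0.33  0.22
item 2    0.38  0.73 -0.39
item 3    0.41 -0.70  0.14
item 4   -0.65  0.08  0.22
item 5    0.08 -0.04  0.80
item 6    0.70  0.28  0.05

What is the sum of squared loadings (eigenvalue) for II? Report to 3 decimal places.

SS loadings for II = (-0.33)² + 0.73² + (-0.70)² + 0.08² + (-0.04)² + 0.28² = 0.1089 + 0.5329 + 0.4900 + 0.0064 + 0.0016 + 0.0784 = 1.2182

1.218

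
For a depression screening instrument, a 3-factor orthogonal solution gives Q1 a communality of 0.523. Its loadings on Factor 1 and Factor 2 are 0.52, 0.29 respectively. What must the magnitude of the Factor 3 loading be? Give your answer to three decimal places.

0.410

Under orthogonal rotation h² = Σλ², so λ_Factor 3² = h² − (0.3545) = 0.523 − 0.3545 = 0.1685.
|λ| = √0.1685 = 0.4105.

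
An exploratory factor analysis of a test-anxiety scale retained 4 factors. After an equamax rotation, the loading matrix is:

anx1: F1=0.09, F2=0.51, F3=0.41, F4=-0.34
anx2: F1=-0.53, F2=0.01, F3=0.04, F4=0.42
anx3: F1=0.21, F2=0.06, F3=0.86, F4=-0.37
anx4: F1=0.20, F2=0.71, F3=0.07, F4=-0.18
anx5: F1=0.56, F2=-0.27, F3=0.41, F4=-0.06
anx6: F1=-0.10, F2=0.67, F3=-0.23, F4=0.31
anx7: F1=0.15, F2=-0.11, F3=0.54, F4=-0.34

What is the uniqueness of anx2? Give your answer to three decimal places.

0.541

h² = (-0.53)² + 0.01² + 0.04² + 0.42² = 0.2809 + 0.0001 + 0.0016 + 0.1764 = 0.4590
Uniqueness u² = 1 − h² = 1 − 0.4590 = 0.5410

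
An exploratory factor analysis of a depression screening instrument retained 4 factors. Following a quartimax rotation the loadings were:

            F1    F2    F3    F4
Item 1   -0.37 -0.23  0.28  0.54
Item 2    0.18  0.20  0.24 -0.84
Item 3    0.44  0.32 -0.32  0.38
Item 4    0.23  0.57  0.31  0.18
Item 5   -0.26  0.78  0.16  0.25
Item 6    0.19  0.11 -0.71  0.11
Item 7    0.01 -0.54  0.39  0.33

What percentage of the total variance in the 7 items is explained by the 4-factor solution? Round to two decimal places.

Communalities: 0.5598, 0.8356, 0.5428, 0.5063, 0.7641, 0.5644, 0.5527; Σh² = 4.3257.
Total variance with 7 standardized items is 7, so the solution explains 4.3257/7 = 0.6180 = 61.80%.

61.80%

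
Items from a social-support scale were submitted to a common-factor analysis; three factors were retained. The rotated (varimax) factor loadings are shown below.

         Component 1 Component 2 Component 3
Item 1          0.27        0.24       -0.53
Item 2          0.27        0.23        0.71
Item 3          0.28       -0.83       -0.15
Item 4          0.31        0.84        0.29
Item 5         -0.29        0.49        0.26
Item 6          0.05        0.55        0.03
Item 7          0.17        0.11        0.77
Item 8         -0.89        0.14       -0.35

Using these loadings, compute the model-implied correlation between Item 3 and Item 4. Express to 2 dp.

-0.65

r̂ = Σ λ_i·λ_j across factors = (0.28)(0.31) + (-0.83)(0.84) + (-0.15)(0.29)
  = +0.0868 -0.6972 -0.0435 = -0.6539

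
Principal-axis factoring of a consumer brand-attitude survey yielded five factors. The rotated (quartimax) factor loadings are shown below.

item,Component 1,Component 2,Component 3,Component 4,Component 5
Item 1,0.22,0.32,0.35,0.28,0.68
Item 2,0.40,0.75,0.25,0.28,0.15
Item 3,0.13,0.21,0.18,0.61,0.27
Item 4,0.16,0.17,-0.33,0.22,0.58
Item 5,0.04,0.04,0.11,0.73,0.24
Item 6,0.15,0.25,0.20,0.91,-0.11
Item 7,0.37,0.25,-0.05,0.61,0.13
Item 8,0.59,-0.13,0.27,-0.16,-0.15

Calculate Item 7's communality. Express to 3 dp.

h² = 0.37² + 0.25² + (-0.05)² + 0.61² + 0.13² = 0.1369 + 0.0625 + 0.0025 + 0.3721 + 0.0169 = 0.5909

0.591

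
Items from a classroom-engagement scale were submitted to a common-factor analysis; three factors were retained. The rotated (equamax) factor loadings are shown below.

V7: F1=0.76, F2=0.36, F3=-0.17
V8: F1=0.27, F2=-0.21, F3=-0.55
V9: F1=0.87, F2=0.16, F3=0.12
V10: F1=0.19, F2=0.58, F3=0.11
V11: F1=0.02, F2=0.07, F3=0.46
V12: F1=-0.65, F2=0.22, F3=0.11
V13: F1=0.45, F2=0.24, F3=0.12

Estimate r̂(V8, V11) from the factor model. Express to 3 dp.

-0.262

r̂ = Σ λ_i·λ_j across factors = (0.27)(0.02) + (-0.21)(0.07) + (-0.55)(0.46)
  = +0.0054 -0.0147 -0.2530 = -0.2623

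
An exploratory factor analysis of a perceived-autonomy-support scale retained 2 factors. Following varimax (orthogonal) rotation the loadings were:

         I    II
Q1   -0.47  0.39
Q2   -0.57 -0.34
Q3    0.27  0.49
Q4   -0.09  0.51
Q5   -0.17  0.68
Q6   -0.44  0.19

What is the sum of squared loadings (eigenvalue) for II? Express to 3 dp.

SS loadings for II = 0.39² + (-0.34)² + 0.49² + 0.51² + 0.68² + 0.19² = 0.1521 + 0.1156 + 0.2401 + 0.2601 + 0.4624 + 0.0361 = 1.2664

1.266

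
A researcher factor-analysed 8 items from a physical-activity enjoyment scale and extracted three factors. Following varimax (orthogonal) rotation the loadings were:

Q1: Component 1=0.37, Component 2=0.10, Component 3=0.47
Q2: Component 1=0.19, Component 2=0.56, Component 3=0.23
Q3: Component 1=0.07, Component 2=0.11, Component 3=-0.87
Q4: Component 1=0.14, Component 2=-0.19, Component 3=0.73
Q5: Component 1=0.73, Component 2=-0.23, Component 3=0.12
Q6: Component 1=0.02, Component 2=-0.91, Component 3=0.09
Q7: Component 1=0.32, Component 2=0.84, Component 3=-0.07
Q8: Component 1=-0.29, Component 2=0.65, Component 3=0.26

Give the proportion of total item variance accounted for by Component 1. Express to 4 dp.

0.1147

SS loadings for Component 1 = 0.37² + 0.19² + 0.07² + 0.14² + 0.73² + 0.02² + 0.32² + (-0.29)² = 0.9173
Proportion of variance = 0.9173 / 8 = 0.1147.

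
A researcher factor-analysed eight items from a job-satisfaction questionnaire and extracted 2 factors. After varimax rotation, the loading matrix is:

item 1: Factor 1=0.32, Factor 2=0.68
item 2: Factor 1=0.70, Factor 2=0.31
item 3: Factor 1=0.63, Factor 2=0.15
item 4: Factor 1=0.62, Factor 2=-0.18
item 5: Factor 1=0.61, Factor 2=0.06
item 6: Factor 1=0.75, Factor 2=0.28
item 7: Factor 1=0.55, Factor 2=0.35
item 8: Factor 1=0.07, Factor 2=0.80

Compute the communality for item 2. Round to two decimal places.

0.59

h² = 0.70² + 0.31² = 0.4900 + 0.0961 = 0.5861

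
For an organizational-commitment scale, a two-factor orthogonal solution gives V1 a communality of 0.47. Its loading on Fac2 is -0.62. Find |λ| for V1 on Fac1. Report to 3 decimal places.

Under orthogonal rotation h² = Σλ², so λ_Fac1² = h² − (0.3844) = 0.47 − 0.3844 = 0.0856.
|λ| = √0.0856 = 0.2926.

0.293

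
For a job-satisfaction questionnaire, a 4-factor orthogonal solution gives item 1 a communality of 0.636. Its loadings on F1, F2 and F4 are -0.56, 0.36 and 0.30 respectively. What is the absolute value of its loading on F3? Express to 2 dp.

Under orthogonal rotation h² = Σλ², so λ_F3² = h² − (0.5332) = 0.636 − 0.5332 = 0.1028.
|λ| = √0.1028 = 0.3206.

0.32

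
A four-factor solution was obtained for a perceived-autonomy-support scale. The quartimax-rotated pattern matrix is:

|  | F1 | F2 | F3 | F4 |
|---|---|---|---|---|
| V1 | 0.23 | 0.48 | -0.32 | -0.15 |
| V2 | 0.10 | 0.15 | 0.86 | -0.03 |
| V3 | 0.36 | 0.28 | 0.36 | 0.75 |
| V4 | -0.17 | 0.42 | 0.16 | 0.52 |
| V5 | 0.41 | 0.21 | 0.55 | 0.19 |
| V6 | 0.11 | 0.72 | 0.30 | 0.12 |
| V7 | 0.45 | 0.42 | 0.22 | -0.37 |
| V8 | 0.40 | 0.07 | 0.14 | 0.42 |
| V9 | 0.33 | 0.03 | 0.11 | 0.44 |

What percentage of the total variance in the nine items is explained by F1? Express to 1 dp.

9.7%

SS loadings for F1 = 0.23² + 0.10² + 0.36² + (-0.17)² + 0.41² + 0.11² + 0.45² + 0.40² + 0.33² = 0.8730
With 9 standardized items, total variance = 9. Proportion = 0.8730/9 = 0.0970 → 9.70%.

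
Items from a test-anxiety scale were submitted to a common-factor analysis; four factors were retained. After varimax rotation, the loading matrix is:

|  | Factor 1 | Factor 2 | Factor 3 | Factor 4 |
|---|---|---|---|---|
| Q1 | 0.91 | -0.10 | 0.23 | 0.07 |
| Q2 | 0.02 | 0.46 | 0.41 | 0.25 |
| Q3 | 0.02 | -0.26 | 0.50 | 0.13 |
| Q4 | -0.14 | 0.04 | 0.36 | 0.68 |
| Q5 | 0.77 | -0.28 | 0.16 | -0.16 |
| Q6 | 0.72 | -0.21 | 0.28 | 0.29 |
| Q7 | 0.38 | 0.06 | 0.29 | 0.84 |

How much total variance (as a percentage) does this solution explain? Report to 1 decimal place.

SS loadings by factor: 2.1042, 0.4169, 0.7887, 1.3620; total = 4.6718.
Total variance with 7 standardized items is 7, so the solution explains 4.6718/7 = 0.6674 = 66.74%.

66.7%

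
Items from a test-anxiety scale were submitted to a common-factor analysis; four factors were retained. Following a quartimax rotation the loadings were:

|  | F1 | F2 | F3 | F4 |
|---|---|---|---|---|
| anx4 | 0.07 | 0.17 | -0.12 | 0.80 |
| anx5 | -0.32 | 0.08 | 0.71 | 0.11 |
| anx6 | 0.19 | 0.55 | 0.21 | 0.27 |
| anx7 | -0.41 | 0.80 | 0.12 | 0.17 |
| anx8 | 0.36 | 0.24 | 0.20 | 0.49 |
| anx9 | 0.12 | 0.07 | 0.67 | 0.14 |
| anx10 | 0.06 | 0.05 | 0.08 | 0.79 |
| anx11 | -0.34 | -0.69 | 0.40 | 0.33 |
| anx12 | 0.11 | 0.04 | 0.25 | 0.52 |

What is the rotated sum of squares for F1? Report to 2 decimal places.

0.59

SS loadings for F1 = 0.07² + (-0.32)² + 0.19² + (-0.41)² + 0.36² + 0.12² + 0.06² + (-0.34)² + 0.11² = 0.0049 + 0.1024 + 0.0361 + 0.1681 + 0.1296 + 0.0144 + 0.0036 + 0.1156 + 0.0121 = 0.5868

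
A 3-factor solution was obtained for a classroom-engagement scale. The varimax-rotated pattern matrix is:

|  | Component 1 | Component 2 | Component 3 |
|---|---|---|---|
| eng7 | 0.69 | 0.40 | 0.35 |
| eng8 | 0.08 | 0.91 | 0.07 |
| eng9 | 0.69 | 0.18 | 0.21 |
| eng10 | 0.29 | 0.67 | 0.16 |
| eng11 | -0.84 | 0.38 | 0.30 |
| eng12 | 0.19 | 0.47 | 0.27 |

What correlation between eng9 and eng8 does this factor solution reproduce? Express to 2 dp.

0.23

r̂ = Σ λ_i·λ_j across factors = (0.69)(0.08) + (0.18)(0.91) + (0.21)(0.07)
  = +0.0552 +0.1638 +0.0147 = 0.2337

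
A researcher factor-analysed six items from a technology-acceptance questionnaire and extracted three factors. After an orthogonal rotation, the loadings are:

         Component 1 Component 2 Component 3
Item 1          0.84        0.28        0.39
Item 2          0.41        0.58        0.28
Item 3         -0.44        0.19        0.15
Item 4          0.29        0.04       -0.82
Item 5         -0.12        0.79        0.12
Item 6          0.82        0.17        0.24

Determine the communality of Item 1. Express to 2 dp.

0.94

h² = 0.84² + 0.28² + 0.39² = 0.7056 + 0.0784 + 0.1521 = 0.9361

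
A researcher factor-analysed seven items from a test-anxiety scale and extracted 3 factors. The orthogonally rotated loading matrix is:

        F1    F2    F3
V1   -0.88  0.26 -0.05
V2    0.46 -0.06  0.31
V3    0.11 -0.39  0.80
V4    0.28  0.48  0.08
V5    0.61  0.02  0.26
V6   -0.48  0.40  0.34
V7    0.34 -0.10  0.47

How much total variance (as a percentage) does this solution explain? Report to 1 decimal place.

SS loadings by factor: 1.7946, 0.6241, 1.1491; total = 3.5678.
Total variance with 7 standardized items is 7, so the solution explains 3.5678/7 = 0.5097 = 50.97%.

51.0%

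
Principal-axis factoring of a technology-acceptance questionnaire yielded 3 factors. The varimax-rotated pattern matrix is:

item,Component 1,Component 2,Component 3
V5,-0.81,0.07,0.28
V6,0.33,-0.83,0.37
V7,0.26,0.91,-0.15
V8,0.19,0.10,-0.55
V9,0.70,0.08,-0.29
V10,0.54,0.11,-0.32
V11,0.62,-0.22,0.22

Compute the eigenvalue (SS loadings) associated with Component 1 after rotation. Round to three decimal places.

SS loadings for Component 1 = (-0.81)² + 0.33² + 0.26² + 0.19² + 0.70² + 0.54² + 0.62² = 0.6561 + 0.1089 + 0.0676 + 0.0361 + 0.4900 + 0.2916 + 0.3844 = 2.0347

2.035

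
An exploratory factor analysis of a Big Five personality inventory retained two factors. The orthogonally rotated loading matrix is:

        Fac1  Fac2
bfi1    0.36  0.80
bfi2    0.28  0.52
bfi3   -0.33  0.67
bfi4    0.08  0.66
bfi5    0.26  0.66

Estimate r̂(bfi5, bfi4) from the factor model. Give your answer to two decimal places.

r̂ = Σ λ_i·λ_j across factors = (0.26)(0.08) + (0.66)(0.66)
  = +0.0208 +0.4356 = 0.4564

0.46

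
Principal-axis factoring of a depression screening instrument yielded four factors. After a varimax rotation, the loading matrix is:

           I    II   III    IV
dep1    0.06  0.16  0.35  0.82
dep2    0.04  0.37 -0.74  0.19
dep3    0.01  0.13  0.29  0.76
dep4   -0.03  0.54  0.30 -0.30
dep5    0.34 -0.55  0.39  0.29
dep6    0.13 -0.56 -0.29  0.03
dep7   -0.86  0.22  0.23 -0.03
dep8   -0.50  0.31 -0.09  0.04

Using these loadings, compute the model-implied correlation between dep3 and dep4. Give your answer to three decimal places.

r̂ = Σ λ_i·λ_j across factors = (0.01)(-0.03) + (0.13)(0.54) + (0.29)(0.30) + (0.76)(-0.30)
  = -0.0003 +0.0702 +0.0870 -0.2280 = -0.0711

-0.071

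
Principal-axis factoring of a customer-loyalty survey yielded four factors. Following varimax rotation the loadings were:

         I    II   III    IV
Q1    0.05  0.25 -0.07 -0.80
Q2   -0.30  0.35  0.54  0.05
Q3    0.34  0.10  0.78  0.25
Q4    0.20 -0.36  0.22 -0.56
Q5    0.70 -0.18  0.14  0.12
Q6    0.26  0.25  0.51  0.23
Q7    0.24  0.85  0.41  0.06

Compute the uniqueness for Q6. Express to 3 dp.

0.557

h² = 0.26² + 0.25² + 0.51² + 0.23² = 0.0676 + 0.0625 + 0.2601 + 0.0529 = 0.4431
Uniqueness u² = 1 − h² = 1 − 0.4431 = 0.5569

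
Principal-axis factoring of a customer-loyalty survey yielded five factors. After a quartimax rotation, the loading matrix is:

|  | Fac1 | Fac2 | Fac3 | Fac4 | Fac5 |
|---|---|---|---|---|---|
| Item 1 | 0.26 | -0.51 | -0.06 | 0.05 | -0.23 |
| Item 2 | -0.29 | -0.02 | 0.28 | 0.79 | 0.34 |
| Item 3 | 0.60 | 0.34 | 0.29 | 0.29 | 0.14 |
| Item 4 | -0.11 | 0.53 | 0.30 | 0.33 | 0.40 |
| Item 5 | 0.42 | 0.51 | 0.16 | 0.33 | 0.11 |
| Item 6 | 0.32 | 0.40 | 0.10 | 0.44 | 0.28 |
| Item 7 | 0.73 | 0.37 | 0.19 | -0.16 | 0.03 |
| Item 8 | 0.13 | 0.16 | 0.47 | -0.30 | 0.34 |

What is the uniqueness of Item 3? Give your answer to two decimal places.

0.34

h² = 0.60² + 0.34² + 0.29² + 0.29² + 0.14² = 0.3600 + 0.1156 + 0.0841 + 0.0841 + 0.0196 = 0.6634
Uniqueness u² = 1 − h² = 1 − 0.6634 = 0.3366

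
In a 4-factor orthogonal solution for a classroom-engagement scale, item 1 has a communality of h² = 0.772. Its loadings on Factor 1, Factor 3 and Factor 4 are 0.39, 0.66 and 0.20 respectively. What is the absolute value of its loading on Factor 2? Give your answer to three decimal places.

0.380

Under orthogonal rotation h² = Σλ², so λ_Factor 2² = h² − (0.6277) = 0.772 − 0.6277 = 0.1443.
|λ| = √0.1443 = 0.3799.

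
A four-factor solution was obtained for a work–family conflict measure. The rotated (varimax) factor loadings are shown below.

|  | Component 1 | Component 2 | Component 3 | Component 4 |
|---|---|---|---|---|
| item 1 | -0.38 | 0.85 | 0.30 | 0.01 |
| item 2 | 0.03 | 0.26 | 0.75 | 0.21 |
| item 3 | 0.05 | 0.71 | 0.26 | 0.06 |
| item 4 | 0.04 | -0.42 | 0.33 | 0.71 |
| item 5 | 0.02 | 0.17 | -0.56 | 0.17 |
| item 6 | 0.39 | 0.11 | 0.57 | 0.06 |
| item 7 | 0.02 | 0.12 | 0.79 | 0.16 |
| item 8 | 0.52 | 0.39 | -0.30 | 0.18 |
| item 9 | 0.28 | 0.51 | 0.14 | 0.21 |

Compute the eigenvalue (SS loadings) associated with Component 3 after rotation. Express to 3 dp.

2.201

SS loadings for Component 3 = 0.30² + 0.75² + 0.26² + 0.33² + (-0.56)² + 0.57² + 0.79² + (-0.30)² + 0.14² = 0.0900 + 0.5625 + 0.0676 + 0.1089 + 0.3136 + 0.3249 + 0.6241 + 0.0900 + 0.0196 = 2.2012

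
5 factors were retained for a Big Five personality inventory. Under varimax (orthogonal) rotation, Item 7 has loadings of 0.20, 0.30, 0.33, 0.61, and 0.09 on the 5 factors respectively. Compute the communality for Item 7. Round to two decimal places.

h² = 0.20² + 0.30² + 0.33² + 0.61² + 0.09² = 0.0400 + 0.0900 + 0.1089 + 0.3721 + 0.0081 = 0.6191

0.62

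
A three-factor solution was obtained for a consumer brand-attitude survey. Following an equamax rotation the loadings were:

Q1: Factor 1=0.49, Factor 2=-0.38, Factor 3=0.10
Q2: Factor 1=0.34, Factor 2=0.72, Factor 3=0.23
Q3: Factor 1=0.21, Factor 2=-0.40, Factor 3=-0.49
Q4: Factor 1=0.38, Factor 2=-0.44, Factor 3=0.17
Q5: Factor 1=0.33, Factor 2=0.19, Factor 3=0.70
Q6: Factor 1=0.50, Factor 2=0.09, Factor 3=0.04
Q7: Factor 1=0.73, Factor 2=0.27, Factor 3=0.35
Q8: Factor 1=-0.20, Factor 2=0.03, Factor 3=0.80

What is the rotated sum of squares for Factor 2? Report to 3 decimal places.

SS loadings for Factor 2 = (-0.38)² + 0.72² + (-0.40)² + (-0.44)² + 0.19² + 0.09² + 0.27² + 0.03² = 0.1444 + 0.5184 + 0.1600 + 0.1936 + 0.0361 + 0.0081 + 0.0729 + 0.0009 = 1.1344

1.134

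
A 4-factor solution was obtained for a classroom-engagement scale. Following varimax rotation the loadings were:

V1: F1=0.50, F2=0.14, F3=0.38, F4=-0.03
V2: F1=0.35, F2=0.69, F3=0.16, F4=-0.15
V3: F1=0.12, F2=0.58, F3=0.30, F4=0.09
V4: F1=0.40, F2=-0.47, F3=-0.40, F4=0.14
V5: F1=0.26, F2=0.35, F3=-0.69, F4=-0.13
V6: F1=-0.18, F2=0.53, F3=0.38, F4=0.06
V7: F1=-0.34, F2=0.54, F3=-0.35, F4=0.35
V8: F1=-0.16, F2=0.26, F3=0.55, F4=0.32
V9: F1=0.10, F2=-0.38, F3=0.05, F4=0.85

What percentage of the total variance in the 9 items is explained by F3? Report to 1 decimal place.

SS loadings for F3 = 0.38² + 0.16² + 0.30² + (-0.40)² + (-0.69)² + 0.38² + (-0.35)² + 0.55² + 0.05² = 1.4680
With 9 standardized items, total variance = 9. Proportion = 1.4680/9 = 0.1631 → 16.31%.

16.3%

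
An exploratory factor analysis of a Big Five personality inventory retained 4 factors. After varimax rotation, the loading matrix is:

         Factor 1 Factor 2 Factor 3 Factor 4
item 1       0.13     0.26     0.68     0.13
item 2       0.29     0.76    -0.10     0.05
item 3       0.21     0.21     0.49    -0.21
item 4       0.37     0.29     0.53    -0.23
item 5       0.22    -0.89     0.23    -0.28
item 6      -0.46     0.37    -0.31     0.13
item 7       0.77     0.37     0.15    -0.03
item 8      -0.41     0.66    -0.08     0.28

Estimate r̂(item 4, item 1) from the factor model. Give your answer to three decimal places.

0.454

r̂ = Σ λ_i·λ_j across factors = (0.37)(0.13) + (0.29)(0.26) + (0.53)(0.68) + (-0.23)(0.13)
  = +0.0481 +0.0754 +0.3604 -0.0299 = 0.4540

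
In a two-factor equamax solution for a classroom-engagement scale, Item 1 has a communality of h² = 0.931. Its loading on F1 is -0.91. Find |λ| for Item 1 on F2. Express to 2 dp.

Under orthogonal rotation h² = Σλ², so λ_F2² = h² − (0.8281) = 0.931 − 0.8281 = 0.1029.
|λ| = √0.1029 = 0.3208.

0.32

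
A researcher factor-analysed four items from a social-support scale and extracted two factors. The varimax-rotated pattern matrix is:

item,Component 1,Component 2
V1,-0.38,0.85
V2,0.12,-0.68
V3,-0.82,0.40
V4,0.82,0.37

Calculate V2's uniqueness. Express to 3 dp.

0.523

h² = 0.12² + (-0.68)² = 0.0144 + 0.4624 = 0.4768
Uniqueness u² = 1 − h² = 1 − 0.4768 = 0.5232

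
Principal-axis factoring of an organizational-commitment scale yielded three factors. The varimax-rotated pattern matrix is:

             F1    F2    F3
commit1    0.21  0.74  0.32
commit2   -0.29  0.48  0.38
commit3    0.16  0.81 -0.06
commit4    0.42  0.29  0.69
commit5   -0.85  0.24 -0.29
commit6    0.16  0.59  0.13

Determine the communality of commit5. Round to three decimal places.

h² = (-0.85)² + 0.24² + (-0.29)² = 0.7225 + 0.0576 + 0.0841 = 0.8642

0.864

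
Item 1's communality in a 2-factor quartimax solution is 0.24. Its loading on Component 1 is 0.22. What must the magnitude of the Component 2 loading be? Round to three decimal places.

Under orthogonal rotation h² = Σλ², so λ_Component 2² = h² − (0.0484) = 0.24 − 0.0484 = 0.1916.
|λ| = √0.1916 = 0.4377.

0.438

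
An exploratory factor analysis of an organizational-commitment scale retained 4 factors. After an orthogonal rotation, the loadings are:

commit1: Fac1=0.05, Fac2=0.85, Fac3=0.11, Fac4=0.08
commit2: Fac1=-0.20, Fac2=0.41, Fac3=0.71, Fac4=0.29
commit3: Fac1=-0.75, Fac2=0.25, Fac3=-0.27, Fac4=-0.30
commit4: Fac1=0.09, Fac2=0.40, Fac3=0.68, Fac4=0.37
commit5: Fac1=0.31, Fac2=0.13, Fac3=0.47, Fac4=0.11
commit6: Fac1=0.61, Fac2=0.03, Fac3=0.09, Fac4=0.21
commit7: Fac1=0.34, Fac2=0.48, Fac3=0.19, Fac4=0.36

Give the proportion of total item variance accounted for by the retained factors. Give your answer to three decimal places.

0.625

Communalities: 0.7435, 0.7963, 0.7879, 0.7674, 0.3460, 0.4252, 0.5117; Σh² = 4.3780.
Total variance with 7 standardized items is 7, so the solution explains 4.3780/7 = 0.6254.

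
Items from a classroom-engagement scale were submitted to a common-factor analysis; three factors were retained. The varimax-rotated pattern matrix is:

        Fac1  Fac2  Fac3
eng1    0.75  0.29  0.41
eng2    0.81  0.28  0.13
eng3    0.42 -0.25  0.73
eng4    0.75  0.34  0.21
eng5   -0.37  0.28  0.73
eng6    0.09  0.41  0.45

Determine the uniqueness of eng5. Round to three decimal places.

h² = (-0.37)² + 0.28² + 0.73² = 0.1369 + 0.0784 + 0.5329 = 0.7482
Uniqueness u² = 1 − h² = 1 − 0.7482 = 0.2518

0.252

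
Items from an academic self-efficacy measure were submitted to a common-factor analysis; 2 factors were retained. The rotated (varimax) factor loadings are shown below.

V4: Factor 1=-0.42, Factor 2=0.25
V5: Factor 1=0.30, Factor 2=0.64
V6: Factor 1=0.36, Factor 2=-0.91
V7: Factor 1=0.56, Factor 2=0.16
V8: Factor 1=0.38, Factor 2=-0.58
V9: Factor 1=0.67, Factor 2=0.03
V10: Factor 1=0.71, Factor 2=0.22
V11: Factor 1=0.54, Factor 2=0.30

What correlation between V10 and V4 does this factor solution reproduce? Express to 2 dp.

r̂ = Σ λ_i·λ_j across factors = (0.71)(-0.42) + (0.22)(0.25)
  = -0.2982 +0.0550 = -0.2432

-0.24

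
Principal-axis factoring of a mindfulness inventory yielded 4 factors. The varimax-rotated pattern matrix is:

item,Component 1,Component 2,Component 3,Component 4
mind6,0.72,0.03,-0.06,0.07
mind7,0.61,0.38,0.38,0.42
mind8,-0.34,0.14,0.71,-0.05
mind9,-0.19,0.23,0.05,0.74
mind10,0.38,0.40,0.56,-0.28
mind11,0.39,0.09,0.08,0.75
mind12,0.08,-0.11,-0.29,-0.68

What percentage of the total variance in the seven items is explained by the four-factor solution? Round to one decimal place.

SS loadings by factor: 1.3451, 0.3980, 1.0587, 1.8347; total = 4.6365.
Total variance with 7 standardized items is 7, so the solution explains 4.6365/7 = 0.6624 = 66.24%.

66.2%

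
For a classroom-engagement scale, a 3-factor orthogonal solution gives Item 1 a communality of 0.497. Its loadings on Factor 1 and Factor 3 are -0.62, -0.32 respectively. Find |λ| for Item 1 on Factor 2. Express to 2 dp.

Under orthogonal rotation h² = Σλ², so λ_Factor 2² = h² − (0.4868) = 0.497 − 0.4868 = 0.0102.
|λ| = √0.0102 = 0.1010.

0.10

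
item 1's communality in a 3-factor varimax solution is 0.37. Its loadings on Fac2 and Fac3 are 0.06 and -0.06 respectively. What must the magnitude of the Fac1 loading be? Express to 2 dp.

Under orthogonal rotation h² = Σλ², so λ_Fac1² = h² − (0.0072) = 0.37 − 0.0072 = 0.3628.
|λ| = √0.3628 = 0.6023.

0.60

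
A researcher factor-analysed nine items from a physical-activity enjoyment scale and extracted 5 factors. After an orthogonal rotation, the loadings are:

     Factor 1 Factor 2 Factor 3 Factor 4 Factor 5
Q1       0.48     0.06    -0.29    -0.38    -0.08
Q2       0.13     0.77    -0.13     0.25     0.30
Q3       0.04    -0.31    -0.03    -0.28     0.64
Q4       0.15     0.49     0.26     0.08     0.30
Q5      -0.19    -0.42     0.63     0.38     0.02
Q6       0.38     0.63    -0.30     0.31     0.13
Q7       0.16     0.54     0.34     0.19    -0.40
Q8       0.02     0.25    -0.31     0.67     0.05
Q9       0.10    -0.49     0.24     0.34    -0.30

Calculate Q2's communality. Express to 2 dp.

0.78

h² = 0.13² + 0.77² + (-0.13)² + 0.25² + 0.30² = 0.0169 + 0.5929 + 0.0169 + 0.0625 + 0.0900 = 0.7792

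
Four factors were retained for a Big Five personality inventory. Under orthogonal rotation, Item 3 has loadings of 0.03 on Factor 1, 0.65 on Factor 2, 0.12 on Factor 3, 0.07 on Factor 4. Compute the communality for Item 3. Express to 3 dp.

0.443

h² = 0.03² + 0.65² + 0.12² + 0.07² = 0.0009 + 0.4225 + 0.0144 + 0.0049 = 0.4427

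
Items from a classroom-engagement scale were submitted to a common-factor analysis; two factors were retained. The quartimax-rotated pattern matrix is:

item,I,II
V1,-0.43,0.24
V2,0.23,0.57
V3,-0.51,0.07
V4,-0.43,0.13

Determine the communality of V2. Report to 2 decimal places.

h² = 0.23² + 0.57² = 0.0529 + 0.3249 = 0.3778

0.38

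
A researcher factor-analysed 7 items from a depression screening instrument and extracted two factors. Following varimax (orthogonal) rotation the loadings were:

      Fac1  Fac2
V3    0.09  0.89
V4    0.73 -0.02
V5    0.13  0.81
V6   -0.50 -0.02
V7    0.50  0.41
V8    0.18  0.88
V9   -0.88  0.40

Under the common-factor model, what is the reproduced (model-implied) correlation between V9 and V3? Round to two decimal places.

r̂ = Σ λ_i·λ_j across factors = (-0.88)(0.09) + (0.40)(0.89)
  = -0.0792 +0.3560 = 0.2768

0.28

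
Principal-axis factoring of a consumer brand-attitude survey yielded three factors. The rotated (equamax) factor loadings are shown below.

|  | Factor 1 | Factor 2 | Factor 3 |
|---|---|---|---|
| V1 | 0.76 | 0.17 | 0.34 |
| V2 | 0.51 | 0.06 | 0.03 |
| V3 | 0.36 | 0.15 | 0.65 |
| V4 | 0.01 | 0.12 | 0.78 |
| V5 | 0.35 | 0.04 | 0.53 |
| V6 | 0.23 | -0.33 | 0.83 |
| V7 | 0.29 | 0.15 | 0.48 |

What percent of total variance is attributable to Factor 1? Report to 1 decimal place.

SS loadings for Factor 1 = 0.76² + 0.51² + 0.36² + 0.01² + 0.35² + 0.23² + 0.29² = 1.2269
With 7 standardized items, total variance = 7. Proportion = 1.2269/7 = 0.1753 → 17.53%.

17.5%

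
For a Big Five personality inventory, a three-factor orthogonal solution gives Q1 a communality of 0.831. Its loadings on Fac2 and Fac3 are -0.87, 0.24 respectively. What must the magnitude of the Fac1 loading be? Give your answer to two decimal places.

0.13

Under orthogonal rotation h² = Σλ², so λ_Fac1² = h² − (0.8145) = 0.831 − 0.8145 = 0.0165.
|λ| = √0.0165 = 0.1285.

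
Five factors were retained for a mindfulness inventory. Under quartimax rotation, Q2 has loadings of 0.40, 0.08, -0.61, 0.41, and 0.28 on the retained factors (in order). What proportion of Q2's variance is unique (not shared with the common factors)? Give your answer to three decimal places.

0.215

h² = 0.40² + 0.08² + (-0.61)² + 0.41² + 0.28² = 0.1600 + 0.0064 + 0.3721 + 0.1681 + 0.0784 = 0.7850
Uniqueness u² = 1 − h² = 1 − 0.7850 = 0.2150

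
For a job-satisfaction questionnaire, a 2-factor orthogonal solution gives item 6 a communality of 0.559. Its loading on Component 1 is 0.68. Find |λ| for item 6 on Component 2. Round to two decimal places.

0.31

Under orthogonal rotation h² = Σλ², so λ_Component 2² = h² − (0.4624) = 0.559 − 0.4624 = 0.0966.
|λ| = √0.0966 = 0.3108.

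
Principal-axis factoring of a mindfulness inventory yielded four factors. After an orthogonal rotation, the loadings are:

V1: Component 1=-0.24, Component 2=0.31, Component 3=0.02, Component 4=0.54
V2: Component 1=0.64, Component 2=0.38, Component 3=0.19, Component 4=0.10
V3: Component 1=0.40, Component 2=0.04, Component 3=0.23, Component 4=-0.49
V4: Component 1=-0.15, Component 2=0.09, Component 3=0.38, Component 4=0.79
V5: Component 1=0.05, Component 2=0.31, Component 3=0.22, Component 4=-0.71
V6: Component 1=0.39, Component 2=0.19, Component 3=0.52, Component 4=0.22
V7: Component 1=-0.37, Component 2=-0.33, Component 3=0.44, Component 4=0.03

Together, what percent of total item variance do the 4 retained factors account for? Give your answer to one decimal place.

55.7%

Communalities: 0.4457, 0.6001, 0.4546, 0.7991, 0.6511, 0.5070, 0.4403; Σh² = 3.8979.
Total variance with 7 standardized items is 7, so the solution explains 3.8979/7 = 0.5568 = 55.68%.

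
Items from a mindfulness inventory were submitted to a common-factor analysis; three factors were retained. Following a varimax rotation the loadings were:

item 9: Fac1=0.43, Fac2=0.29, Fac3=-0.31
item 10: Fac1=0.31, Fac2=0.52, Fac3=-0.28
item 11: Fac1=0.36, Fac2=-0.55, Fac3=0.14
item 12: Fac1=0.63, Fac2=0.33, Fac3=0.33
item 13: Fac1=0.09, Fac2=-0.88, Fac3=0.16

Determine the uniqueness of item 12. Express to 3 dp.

h² = 0.63² + 0.33² + 0.33² = 0.3969 + 0.1089 + 0.1089 = 0.6147
Uniqueness u² = 1 − h² = 1 − 0.6147 = 0.3853

0.385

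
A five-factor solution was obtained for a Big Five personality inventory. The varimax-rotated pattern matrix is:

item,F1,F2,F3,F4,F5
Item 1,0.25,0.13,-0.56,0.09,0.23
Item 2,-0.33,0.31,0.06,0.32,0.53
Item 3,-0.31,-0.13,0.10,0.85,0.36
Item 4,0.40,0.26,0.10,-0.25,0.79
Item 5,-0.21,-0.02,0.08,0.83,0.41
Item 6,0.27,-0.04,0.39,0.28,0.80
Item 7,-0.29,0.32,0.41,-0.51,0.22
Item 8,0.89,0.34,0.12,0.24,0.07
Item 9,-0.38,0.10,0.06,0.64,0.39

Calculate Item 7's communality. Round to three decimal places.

h² = (-0.29)² + 0.32² + 0.41² + (-0.51)² + 0.22² = 0.0841 + 0.1024 + 0.1681 + 0.2601 + 0.0484 = 0.6631

0.663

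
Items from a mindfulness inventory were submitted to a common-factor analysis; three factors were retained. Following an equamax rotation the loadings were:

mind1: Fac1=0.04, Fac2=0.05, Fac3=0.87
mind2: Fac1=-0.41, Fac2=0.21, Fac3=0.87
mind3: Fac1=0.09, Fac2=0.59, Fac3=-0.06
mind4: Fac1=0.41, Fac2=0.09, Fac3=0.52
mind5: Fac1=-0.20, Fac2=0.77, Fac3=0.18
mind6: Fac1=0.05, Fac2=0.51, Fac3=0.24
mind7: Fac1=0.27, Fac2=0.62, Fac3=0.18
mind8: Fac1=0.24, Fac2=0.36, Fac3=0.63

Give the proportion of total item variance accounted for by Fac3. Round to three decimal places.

0.288

SS loadings for Fac3 = 0.87² + 0.87² + (-0.06)² + 0.52² + 0.18² + 0.24² + 0.18² + 0.63² = 2.3071
Proportion of variance = 2.3071 / 8 = 0.2884.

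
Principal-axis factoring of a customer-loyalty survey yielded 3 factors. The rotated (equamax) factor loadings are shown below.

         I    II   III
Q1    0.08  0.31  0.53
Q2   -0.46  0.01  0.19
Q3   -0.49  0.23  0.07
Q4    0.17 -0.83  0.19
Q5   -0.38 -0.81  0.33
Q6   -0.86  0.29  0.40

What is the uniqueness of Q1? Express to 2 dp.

h² = 0.08² + 0.31² + 0.53² = 0.0064 + 0.0961 + 0.2809 = 0.3834
Uniqueness u² = 1 − h² = 1 − 0.3834 = 0.6166

0.62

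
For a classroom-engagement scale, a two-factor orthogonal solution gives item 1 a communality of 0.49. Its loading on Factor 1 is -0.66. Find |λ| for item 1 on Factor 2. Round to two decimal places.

0.23

Under orthogonal rotation h² = Σλ², so λ_Factor 2² = h² − (0.4356) = 0.49 − 0.4356 = 0.0544.
|λ| = √0.0544 = 0.2332.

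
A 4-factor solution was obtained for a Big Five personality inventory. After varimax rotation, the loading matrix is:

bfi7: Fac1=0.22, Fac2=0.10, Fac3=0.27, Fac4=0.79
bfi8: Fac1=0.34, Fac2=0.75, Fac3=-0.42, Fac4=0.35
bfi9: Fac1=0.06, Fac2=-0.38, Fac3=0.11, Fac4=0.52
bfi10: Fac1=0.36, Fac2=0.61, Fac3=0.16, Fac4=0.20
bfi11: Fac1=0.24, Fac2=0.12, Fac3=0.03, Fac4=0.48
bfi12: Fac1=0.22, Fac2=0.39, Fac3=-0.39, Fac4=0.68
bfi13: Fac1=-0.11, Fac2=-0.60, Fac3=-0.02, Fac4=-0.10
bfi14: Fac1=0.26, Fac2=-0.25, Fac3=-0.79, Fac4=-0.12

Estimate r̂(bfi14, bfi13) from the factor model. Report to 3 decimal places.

r̂ = Σ λ_i·λ_j across factors = (0.26)(-0.11) + (-0.25)(-0.60) + (-0.79)(-0.02) + (-0.12)(-0.10)
  = -0.0286 +0.1500 +0.0158 +0.0120 = 0.1492

0.149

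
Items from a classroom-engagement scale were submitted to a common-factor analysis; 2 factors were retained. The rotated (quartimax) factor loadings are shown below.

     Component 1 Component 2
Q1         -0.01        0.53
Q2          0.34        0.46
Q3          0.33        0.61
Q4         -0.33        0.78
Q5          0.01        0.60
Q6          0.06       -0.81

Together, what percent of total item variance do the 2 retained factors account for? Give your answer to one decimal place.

47.1%

Communalities: 0.2810, 0.3272, 0.4810, 0.7173, 0.3601, 0.6597; Σh² = 2.8263.
Total variance with 6 standardized items is 6, so the solution explains 2.8263/6 = 0.4711 = 47.11%.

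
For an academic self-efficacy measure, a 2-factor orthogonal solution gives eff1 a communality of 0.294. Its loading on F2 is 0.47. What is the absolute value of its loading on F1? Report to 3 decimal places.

0.270

Under orthogonal rotation h² = Σλ², so λ_F1² = h² − (0.2209) = 0.294 − 0.2209 = 0.0731.
|λ| = √0.0731 = 0.2704.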